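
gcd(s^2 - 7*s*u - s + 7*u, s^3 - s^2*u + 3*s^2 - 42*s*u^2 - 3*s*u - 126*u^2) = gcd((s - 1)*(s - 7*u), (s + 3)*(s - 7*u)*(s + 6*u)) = s - 7*u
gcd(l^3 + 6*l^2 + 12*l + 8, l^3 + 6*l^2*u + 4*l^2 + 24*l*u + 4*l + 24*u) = l^2 + 4*l + 4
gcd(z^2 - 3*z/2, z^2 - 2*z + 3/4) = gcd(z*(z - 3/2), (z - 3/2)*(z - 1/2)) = z - 3/2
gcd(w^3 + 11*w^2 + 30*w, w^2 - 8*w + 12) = 1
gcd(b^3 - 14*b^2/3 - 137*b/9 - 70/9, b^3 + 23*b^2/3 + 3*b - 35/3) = b + 5/3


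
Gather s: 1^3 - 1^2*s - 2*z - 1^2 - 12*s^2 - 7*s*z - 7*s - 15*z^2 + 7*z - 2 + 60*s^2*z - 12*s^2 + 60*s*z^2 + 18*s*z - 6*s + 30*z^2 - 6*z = s^2*(60*z - 24) + s*(60*z^2 + 11*z - 14) + 15*z^2 - z - 2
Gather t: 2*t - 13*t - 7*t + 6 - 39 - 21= -18*t - 54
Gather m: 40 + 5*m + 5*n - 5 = 5*m + 5*n + 35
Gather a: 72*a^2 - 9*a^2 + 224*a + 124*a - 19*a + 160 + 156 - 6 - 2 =63*a^2 + 329*a + 308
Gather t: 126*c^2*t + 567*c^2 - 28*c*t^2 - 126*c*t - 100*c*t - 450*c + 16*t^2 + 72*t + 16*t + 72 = 567*c^2 - 450*c + t^2*(16 - 28*c) + t*(126*c^2 - 226*c + 88) + 72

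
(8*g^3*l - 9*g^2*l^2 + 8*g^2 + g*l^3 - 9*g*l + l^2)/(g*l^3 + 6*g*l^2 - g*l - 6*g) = (8*g^3*l - 9*g^2*l^2 + 8*g^2 + g*l^3 - 9*g*l + l^2)/(g*(l^3 + 6*l^2 - l - 6))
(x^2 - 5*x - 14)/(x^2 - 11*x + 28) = (x + 2)/(x - 4)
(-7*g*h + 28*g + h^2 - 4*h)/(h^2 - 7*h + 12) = (-7*g + h)/(h - 3)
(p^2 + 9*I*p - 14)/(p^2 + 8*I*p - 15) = (p^2 + 9*I*p - 14)/(p^2 + 8*I*p - 15)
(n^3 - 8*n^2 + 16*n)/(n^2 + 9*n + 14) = n*(n^2 - 8*n + 16)/(n^2 + 9*n + 14)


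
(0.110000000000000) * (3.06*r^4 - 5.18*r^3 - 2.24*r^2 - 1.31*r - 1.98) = 0.3366*r^4 - 0.5698*r^3 - 0.2464*r^2 - 0.1441*r - 0.2178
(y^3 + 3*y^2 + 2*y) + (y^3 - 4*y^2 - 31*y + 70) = 2*y^3 - y^2 - 29*y + 70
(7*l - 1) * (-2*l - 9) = -14*l^2 - 61*l + 9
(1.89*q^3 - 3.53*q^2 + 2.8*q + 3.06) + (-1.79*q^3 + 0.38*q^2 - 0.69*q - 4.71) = 0.0999999999999999*q^3 - 3.15*q^2 + 2.11*q - 1.65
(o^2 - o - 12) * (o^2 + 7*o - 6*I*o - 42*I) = o^4 + 6*o^3 - 6*I*o^3 - 19*o^2 - 36*I*o^2 - 84*o + 114*I*o + 504*I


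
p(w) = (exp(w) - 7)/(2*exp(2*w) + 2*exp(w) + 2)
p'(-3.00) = 0.20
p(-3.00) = -3.30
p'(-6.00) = 0.01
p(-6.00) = -3.49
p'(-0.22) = 1.25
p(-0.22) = -1.27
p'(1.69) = 0.12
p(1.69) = -0.02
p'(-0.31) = 1.26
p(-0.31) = -1.38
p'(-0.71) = 1.20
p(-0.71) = -1.88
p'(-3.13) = 0.17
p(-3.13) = -3.33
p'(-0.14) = 1.22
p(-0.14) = -1.17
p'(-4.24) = 0.06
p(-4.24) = -3.44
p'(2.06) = 0.04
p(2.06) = 0.01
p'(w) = (exp(w) - 7)*(-4*exp(2*w) - 2*exp(w))/(2*exp(2*w) + 2*exp(w) + 2)^2 + exp(w)/(2*exp(2*w) + 2*exp(w) + 2) = (-(exp(w) - 7)*(2*exp(w) + 1) + exp(2*w) + exp(w) + 1)*exp(w)/(2*(exp(2*w) + exp(w) + 1)^2)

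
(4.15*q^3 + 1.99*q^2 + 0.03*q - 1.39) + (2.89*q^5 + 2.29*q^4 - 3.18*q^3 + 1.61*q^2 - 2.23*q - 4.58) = 2.89*q^5 + 2.29*q^4 + 0.97*q^3 + 3.6*q^2 - 2.2*q - 5.97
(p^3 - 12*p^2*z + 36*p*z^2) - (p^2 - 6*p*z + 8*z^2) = p^3 - 12*p^2*z - p^2 + 36*p*z^2 + 6*p*z - 8*z^2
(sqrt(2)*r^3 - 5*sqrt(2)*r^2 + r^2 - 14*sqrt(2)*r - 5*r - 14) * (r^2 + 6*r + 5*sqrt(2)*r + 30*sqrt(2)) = sqrt(2)*r^5 + sqrt(2)*r^4 + 11*r^4 - 39*sqrt(2)*r^3 + 11*r^3 - 484*r^2 - 79*sqrt(2)*r^2 - 924*r - 220*sqrt(2)*r - 420*sqrt(2)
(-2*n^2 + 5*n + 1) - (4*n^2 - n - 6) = -6*n^2 + 6*n + 7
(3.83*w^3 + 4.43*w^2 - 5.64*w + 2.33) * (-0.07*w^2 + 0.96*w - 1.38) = -0.2681*w^5 + 3.3667*w^4 - 0.6378*w^3 - 11.6909*w^2 + 10.02*w - 3.2154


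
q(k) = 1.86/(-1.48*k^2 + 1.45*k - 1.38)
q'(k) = 1.86*(2.96*k - 1.45)/(-1.48*k^2 + 1.45*k - 1.38)^2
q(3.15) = -0.16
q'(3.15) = 0.11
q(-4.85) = -0.04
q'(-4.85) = -0.02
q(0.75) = -1.65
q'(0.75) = 1.13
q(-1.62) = -0.24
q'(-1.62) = -0.20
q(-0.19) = -1.09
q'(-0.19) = -1.28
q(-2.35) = -0.14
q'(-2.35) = -0.09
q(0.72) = -1.69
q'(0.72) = 1.04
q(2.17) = -0.36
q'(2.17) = 0.34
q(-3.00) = -0.10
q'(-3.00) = -0.05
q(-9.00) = -0.01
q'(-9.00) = -0.00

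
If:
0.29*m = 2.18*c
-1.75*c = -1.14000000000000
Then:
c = 0.65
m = 4.90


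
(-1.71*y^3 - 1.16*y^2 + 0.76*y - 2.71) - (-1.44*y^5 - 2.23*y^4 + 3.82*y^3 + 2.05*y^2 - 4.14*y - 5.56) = 1.44*y^5 + 2.23*y^4 - 5.53*y^3 - 3.21*y^2 + 4.9*y + 2.85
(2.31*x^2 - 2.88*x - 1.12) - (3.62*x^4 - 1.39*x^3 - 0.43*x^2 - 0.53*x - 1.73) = -3.62*x^4 + 1.39*x^3 + 2.74*x^2 - 2.35*x + 0.61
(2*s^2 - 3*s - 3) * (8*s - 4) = 16*s^3 - 32*s^2 - 12*s + 12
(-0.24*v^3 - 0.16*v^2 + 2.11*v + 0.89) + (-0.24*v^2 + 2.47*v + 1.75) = -0.24*v^3 - 0.4*v^2 + 4.58*v + 2.64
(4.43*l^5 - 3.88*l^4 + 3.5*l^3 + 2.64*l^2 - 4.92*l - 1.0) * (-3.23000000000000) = -14.3089*l^5 + 12.5324*l^4 - 11.305*l^3 - 8.5272*l^2 + 15.8916*l + 3.23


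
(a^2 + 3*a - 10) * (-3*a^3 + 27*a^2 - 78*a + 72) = -3*a^5 + 18*a^4 + 33*a^3 - 432*a^2 + 996*a - 720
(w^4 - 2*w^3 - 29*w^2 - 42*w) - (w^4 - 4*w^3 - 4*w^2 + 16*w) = 2*w^3 - 25*w^2 - 58*w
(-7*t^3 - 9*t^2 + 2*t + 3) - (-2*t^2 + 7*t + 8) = -7*t^3 - 7*t^2 - 5*t - 5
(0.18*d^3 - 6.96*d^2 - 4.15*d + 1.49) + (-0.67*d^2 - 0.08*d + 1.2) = 0.18*d^3 - 7.63*d^2 - 4.23*d + 2.69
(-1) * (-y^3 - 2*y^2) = y^3 + 2*y^2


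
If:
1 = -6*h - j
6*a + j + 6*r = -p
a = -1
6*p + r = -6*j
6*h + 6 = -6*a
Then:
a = -1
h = 0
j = -1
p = 29/35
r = 36/35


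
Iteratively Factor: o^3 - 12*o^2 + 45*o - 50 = (o - 5)*(o^2 - 7*o + 10) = (o - 5)^2*(o - 2)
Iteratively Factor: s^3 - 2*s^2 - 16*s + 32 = (s - 2)*(s^2 - 16) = (s - 2)*(s + 4)*(s - 4)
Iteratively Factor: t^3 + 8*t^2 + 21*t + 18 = (t + 3)*(t^2 + 5*t + 6) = (t + 2)*(t + 3)*(t + 3)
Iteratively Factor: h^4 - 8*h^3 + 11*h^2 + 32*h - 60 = (h - 5)*(h^3 - 3*h^2 - 4*h + 12) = (h - 5)*(h - 3)*(h^2 - 4) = (h - 5)*(h - 3)*(h + 2)*(h - 2)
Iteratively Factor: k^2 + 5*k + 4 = (k + 1)*(k + 4)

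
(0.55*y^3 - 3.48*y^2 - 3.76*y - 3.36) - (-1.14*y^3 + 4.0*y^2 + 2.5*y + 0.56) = 1.69*y^3 - 7.48*y^2 - 6.26*y - 3.92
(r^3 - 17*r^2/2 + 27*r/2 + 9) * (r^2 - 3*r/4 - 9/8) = r^5 - 37*r^4/4 + 75*r^3/4 + 135*r^2/16 - 351*r/16 - 81/8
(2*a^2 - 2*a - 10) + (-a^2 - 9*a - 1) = a^2 - 11*a - 11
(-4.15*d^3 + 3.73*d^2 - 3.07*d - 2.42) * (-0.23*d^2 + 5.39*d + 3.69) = 0.9545*d^5 - 23.2264*d^4 + 5.4973*d^3 - 2.227*d^2 - 24.3721*d - 8.9298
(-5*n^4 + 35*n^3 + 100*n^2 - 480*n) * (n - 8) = -5*n^5 + 75*n^4 - 180*n^3 - 1280*n^2 + 3840*n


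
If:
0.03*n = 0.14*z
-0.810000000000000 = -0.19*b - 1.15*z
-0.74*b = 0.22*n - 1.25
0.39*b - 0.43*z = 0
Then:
No Solution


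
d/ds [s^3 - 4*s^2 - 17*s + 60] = 3*s^2 - 8*s - 17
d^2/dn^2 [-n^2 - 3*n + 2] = -2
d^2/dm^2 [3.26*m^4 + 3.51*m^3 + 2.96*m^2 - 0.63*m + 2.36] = 39.12*m^2 + 21.06*m + 5.92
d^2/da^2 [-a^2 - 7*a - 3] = -2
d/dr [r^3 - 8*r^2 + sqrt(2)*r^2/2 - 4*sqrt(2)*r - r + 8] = 3*r^2 - 16*r + sqrt(2)*r - 4*sqrt(2) - 1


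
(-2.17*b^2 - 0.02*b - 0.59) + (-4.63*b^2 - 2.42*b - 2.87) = -6.8*b^2 - 2.44*b - 3.46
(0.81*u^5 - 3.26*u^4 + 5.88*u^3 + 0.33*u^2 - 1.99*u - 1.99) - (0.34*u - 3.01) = 0.81*u^5 - 3.26*u^4 + 5.88*u^3 + 0.33*u^2 - 2.33*u + 1.02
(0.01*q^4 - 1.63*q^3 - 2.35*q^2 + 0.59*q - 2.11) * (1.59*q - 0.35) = 0.0159*q^5 - 2.5952*q^4 - 3.166*q^3 + 1.7606*q^2 - 3.5614*q + 0.7385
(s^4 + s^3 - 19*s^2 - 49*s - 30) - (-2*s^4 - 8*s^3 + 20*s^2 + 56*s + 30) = 3*s^4 + 9*s^3 - 39*s^2 - 105*s - 60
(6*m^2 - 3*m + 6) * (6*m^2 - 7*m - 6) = 36*m^4 - 60*m^3 + 21*m^2 - 24*m - 36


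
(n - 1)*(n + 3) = n^2 + 2*n - 3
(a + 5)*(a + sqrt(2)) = a^2 + sqrt(2)*a + 5*a + 5*sqrt(2)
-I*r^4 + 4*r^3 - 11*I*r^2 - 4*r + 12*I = (r + 1)*(r - 2*I)*(r + 6*I)*(-I*r + I)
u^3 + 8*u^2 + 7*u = u*(u + 1)*(u + 7)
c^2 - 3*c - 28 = (c - 7)*(c + 4)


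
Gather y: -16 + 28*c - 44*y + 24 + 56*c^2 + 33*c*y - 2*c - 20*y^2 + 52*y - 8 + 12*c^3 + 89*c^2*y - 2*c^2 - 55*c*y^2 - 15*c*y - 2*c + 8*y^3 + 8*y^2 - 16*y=12*c^3 + 54*c^2 + 24*c + 8*y^3 + y^2*(-55*c - 12) + y*(89*c^2 + 18*c - 8)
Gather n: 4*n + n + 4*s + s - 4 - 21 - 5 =5*n + 5*s - 30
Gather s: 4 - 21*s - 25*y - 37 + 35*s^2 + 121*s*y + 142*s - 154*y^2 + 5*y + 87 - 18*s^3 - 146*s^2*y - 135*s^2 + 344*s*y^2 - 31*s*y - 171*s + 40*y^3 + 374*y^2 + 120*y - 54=-18*s^3 + s^2*(-146*y - 100) + s*(344*y^2 + 90*y - 50) + 40*y^3 + 220*y^2 + 100*y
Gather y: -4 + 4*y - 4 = 4*y - 8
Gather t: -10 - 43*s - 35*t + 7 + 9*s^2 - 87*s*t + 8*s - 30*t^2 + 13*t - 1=9*s^2 - 35*s - 30*t^2 + t*(-87*s - 22) - 4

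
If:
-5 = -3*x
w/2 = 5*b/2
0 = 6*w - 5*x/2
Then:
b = 5/36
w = 25/36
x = 5/3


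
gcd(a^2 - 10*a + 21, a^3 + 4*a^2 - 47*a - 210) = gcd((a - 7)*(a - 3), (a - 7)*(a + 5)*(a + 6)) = a - 7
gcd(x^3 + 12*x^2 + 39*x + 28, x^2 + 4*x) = x + 4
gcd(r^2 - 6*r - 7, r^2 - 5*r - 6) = r + 1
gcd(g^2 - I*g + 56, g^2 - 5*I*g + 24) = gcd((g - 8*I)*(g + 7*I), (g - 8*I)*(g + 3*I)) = g - 8*I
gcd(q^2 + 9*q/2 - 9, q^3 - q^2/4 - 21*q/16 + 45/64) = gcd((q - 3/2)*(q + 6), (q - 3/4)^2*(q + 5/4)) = 1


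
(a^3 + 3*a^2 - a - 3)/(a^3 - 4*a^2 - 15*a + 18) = (a + 1)/(a - 6)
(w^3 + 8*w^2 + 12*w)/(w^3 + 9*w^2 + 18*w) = (w + 2)/(w + 3)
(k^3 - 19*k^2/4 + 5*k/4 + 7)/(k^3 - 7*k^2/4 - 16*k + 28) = (k + 1)/(k + 4)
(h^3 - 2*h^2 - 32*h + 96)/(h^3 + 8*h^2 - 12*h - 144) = (h - 4)/(h + 6)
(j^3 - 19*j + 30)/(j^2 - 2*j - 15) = (-j^3 + 19*j - 30)/(-j^2 + 2*j + 15)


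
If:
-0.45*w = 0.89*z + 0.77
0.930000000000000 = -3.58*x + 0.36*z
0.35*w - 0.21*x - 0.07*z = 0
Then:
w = -0.34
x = -0.33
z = -0.69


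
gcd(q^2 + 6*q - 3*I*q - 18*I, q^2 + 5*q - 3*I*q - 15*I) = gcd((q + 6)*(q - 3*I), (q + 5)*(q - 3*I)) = q - 3*I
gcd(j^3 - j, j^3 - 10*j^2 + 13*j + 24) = j + 1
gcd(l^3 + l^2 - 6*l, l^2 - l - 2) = l - 2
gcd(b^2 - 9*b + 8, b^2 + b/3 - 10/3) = 1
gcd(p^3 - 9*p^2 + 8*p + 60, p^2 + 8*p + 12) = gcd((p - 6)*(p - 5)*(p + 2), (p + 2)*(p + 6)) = p + 2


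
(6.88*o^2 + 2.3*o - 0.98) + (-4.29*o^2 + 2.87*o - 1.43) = 2.59*o^2 + 5.17*o - 2.41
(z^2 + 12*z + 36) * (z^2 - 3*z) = z^4 + 9*z^3 - 108*z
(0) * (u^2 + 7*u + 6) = 0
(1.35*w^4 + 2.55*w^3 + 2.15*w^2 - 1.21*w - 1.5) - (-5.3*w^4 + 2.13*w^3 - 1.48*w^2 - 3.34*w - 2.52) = 6.65*w^4 + 0.42*w^3 + 3.63*w^2 + 2.13*w + 1.02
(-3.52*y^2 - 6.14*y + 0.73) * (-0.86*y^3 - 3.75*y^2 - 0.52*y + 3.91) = 3.0272*y^5 + 18.4804*y^4 + 24.2276*y^3 - 13.3079*y^2 - 24.387*y + 2.8543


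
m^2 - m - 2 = (m - 2)*(m + 1)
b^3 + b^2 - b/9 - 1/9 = (b - 1/3)*(b + 1/3)*(b + 1)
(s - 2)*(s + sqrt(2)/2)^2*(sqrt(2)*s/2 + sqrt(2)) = sqrt(2)*s^4/2 + s^3 - 7*sqrt(2)*s^2/4 - 4*s - sqrt(2)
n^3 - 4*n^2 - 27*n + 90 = (n - 6)*(n - 3)*(n + 5)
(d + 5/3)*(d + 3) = d^2 + 14*d/3 + 5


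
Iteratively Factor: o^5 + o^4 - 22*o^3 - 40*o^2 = (o)*(o^4 + o^3 - 22*o^2 - 40*o) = o*(o + 4)*(o^3 - 3*o^2 - 10*o) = o*(o + 2)*(o + 4)*(o^2 - 5*o) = o*(o - 5)*(o + 2)*(o + 4)*(o)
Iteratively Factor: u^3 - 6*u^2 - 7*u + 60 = (u - 4)*(u^2 - 2*u - 15) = (u - 5)*(u - 4)*(u + 3)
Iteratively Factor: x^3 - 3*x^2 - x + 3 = (x - 3)*(x^2 - 1) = (x - 3)*(x - 1)*(x + 1)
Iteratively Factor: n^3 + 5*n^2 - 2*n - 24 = (n + 3)*(n^2 + 2*n - 8) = (n - 2)*(n + 3)*(n + 4)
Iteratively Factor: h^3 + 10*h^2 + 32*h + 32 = (h + 2)*(h^2 + 8*h + 16) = (h + 2)*(h + 4)*(h + 4)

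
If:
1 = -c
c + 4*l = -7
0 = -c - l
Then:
No Solution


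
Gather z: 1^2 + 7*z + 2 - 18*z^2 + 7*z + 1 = -18*z^2 + 14*z + 4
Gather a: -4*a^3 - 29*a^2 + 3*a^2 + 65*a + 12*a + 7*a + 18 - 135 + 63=-4*a^3 - 26*a^2 + 84*a - 54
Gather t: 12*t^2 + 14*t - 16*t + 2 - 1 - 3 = 12*t^2 - 2*t - 2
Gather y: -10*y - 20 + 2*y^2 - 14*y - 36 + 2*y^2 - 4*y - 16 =4*y^2 - 28*y - 72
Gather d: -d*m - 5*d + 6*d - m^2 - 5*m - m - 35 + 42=d*(1 - m) - m^2 - 6*m + 7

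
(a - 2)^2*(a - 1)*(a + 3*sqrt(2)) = a^4 - 5*a^3 + 3*sqrt(2)*a^3 - 15*sqrt(2)*a^2 + 8*a^2 - 4*a + 24*sqrt(2)*a - 12*sqrt(2)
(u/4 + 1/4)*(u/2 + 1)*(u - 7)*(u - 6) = u^4/8 - 5*u^3/4 + 5*u^2/8 + 25*u/2 + 21/2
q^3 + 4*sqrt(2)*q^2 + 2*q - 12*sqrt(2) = (q - sqrt(2))*(q + 2*sqrt(2))*(q + 3*sqrt(2))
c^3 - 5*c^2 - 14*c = c*(c - 7)*(c + 2)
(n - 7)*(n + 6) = n^2 - n - 42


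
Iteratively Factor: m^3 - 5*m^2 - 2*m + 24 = (m - 4)*(m^2 - m - 6) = (m - 4)*(m + 2)*(m - 3)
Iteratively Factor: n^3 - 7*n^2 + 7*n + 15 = (n + 1)*(n^2 - 8*n + 15) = (n - 5)*(n + 1)*(n - 3)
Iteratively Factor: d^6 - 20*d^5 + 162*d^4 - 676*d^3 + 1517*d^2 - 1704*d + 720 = (d - 4)*(d^5 - 16*d^4 + 98*d^3 - 284*d^2 + 381*d - 180) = (d - 4)*(d - 1)*(d^4 - 15*d^3 + 83*d^2 - 201*d + 180) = (d - 4)^2*(d - 1)*(d^3 - 11*d^2 + 39*d - 45) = (d - 5)*(d - 4)^2*(d - 1)*(d^2 - 6*d + 9) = (d - 5)*(d - 4)^2*(d - 3)*(d - 1)*(d - 3)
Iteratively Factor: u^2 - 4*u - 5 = (u - 5)*(u + 1)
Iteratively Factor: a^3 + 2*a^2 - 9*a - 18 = (a + 3)*(a^2 - a - 6) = (a - 3)*(a + 3)*(a + 2)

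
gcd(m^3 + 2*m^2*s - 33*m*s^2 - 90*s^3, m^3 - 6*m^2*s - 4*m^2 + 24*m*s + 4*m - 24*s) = -m + 6*s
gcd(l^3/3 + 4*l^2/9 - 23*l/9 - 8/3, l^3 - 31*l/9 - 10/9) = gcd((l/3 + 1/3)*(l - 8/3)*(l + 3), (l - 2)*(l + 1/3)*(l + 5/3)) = 1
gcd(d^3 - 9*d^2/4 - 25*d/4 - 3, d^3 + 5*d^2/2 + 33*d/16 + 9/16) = d^2 + 7*d/4 + 3/4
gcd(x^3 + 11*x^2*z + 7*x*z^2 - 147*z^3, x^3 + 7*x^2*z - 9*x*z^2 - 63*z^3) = x^2 + 4*x*z - 21*z^2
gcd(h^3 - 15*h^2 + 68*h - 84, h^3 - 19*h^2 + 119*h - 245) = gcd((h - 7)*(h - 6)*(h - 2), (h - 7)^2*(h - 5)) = h - 7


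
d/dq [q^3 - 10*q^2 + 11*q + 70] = 3*q^2 - 20*q + 11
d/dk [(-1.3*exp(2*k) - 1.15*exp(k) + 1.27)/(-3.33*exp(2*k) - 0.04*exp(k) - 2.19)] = (-3.7775*exp(2*k) + 14.1522*exp(k) + 2.5693)*exp(k)/(11.0889*exp(4*k) + 0.2664*exp(3*k) + 14.587*exp(2*k) + 0.1752*exp(k) + 4.7961)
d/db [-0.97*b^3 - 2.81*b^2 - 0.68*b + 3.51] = -2.91*b^2 - 5.62*b - 0.68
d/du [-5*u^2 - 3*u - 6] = -10*u - 3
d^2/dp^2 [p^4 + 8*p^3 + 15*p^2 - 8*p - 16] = 12*p^2 + 48*p + 30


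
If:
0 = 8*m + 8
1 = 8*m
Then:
No Solution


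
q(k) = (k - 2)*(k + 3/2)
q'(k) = 2*k - 1/2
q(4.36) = 13.83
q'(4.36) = 8.22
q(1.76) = -0.78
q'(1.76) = 3.02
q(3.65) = 8.50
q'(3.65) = 6.80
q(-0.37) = -2.68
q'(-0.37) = -1.24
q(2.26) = 0.98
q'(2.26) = 4.02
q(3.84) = 9.83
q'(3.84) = 7.18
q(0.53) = -2.98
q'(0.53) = 0.56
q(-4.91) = 23.56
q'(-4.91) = -10.32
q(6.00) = 30.00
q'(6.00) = 11.50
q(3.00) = 4.50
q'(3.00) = 5.50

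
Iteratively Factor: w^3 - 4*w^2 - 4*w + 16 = (w + 2)*(w^2 - 6*w + 8) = (w - 4)*(w + 2)*(w - 2)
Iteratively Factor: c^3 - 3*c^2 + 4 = (c - 2)*(c^2 - c - 2) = (c - 2)*(c + 1)*(c - 2)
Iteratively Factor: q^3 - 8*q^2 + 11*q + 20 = (q - 4)*(q^2 - 4*q - 5) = (q - 5)*(q - 4)*(q + 1)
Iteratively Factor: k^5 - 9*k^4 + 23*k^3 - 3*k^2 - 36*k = (k)*(k^4 - 9*k^3 + 23*k^2 - 3*k - 36) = k*(k - 3)*(k^3 - 6*k^2 + 5*k + 12) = k*(k - 3)^2*(k^2 - 3*k - 4) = k*(k - 3)^2*(k + 1)*(k - 4)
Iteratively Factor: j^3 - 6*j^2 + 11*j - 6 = (j - 3)*(j^2 - 3*j + 2) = (j - 3)*(j - 1)*(j - 2)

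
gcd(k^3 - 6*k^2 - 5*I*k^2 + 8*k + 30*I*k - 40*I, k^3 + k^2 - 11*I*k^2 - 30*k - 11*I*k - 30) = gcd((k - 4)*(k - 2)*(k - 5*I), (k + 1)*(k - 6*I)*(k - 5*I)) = k - 5*I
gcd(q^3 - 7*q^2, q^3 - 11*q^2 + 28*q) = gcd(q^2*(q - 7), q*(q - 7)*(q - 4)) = q^2 - 7*q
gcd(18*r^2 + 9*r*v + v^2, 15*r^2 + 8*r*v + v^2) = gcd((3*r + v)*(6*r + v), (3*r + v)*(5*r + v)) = 3*r + v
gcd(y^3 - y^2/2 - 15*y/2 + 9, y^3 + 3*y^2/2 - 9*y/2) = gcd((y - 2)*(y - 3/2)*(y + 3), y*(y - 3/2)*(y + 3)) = y^2 + 3*y/2 - 9/2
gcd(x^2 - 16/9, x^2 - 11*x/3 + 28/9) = x - 4/3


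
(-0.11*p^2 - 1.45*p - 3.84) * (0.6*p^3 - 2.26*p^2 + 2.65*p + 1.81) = -0.066*p^5 - 0.6214*p^4 + 0.6815*p^3 + 4.6368*p^2 - 12.8005*p - 6.9504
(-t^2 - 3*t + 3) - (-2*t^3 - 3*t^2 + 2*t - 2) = 2*t^3 + 2*t^2 - 5*t + 5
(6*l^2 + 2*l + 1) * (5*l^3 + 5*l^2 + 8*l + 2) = 30*l^5 + 40*l^4 + 63*l^3 + 33*l^2 + 12*l + 2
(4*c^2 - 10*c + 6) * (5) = 20*c^2 - 50*c + 30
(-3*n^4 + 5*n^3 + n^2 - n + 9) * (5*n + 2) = -15*n^5 + 19*n^4 + 15*n^3 - 3*n^2 + 43*n + 18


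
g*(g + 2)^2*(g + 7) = g^4 + 11*g^3 + 32*g^2 + 28*g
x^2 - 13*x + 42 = (x - 7)*(x - 6)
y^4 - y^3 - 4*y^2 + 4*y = y*(y - 2)*(y - 1)*(y + 2)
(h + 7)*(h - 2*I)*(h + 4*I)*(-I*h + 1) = -I*h^4 + 3*h^3 - 7*I*h^3 + 21*h^2 - 6*I*h^2 + 8*h - 42*I*h + 56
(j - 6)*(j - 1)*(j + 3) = j^3 - 4*j^2 - 15*j + 18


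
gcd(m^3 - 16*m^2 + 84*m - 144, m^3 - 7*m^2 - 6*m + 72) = m^2 - 10*m + 24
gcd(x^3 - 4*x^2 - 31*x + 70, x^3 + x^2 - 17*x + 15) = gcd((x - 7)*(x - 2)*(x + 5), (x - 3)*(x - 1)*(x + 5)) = x + 5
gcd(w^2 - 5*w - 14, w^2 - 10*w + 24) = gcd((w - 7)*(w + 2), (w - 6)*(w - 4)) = 1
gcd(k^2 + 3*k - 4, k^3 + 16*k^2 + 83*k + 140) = k + 4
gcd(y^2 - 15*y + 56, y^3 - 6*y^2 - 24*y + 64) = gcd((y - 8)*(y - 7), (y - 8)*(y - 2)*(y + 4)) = y - 8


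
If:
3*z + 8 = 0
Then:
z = -8/3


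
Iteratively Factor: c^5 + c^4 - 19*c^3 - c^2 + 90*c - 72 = (c + 3)*(c^4 - 2*c^3 - 13*c^2 + 38*c - 24) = (c + 3)*(c + 4)*(c^3 - 6*c^2 + 11*c - 6) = (c - 3)*(c + 3)*(c + 4)*(c^2 - 3*c + 2) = (c - 3)*(c - 2)*(c + 3)*(c + 4)*(c - 1)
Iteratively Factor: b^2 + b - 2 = (b - 1)*(b + 2)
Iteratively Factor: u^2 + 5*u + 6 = (u + 3)*(u + 2)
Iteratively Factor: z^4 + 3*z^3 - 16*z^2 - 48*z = (z - 4)*(z^3 + 7*z^2 + 12*z) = z*(z - 4)*(z^2 + 7*z + 12) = z*(z - 4)*(z + 3)*(z + 4)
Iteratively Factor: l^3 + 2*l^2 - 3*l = (l - 1)*(l^2 + 3*l) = l*(l - 1)*(l + 3)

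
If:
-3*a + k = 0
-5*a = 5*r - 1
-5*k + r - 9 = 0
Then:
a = -11/20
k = -33/20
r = 3/4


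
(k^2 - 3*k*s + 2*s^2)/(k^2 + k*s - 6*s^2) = (k - s)/(k + 3*s)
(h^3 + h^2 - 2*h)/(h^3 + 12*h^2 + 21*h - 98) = h*(h^2 + h - 2)/(h^3 + 12*h^2 + 21*h - 98)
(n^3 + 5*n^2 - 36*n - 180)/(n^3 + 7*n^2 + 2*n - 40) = (n^2 - 36)/(n^2 + 2*n - 8)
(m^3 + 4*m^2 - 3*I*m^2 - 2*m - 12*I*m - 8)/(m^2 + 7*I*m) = (m^3 + m^2*(4 - 3*I) - 2*m*(1 + 6*I) - 8)/(m*(m + 7*I))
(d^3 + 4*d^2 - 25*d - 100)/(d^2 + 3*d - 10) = (d^2 - d - 20)/(d - 2)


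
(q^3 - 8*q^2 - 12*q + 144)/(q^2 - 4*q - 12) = (q^2 - 2*q - 24)/(q + 2)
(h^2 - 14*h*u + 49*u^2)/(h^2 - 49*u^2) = (h - 7*u)/(h + 7*u)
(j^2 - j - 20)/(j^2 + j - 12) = (j - 5)/(j - 3)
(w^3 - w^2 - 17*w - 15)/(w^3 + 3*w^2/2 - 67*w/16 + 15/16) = 16*(w^2 - 4*w - 5)/(16*w^2 - 24*w + 5)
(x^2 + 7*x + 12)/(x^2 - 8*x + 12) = (x^2 + 7*x + 12)/(x^2 - 8*x + 12)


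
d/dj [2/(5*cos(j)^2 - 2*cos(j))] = 4*(-sin(j)/cos(j)^2 + 5*tan(j))/(5*cos(j) - 2)^2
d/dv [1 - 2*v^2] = -4*v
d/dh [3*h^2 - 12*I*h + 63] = 6*h - 12*I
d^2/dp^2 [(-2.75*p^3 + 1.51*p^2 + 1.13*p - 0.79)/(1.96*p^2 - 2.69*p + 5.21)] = (-1.4210854715202e-14*p^5 + 40.9699139999999*p^3 + 120.51957*p^2 - 492.121122*p + 118.350146)/(7.529536*p^6 - 31.001712*p^5 + 102.592476*p^4 - 184.280333*p^3 + 272.707551*p^2 - 219.052887*p + 141.420761)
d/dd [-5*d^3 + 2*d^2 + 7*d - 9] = -15*d^2 + 4*d + 7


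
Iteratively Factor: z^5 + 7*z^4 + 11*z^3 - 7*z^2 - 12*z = (z + 1)*(z^4 + 6*z^3 + 5*z^2 - 12*z) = z*(z + 1)*(z^3 + 6*z^2 + 5*z - 12) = z*(z - 1)*(z + 1)*(z^2 + 7*z + 12) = z*(z - 1)*(z + 1)*(z + 3)*(z + 4)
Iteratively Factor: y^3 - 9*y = (y - 3)*(y^2 + 3*y) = y*(y - 3)*(y + 3)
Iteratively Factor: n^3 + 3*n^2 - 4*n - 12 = (n + 3)*(n^2 - 4) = (n + 2)*(n + 3)*(n - 2)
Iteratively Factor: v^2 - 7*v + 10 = (v - 5)*(v - 2)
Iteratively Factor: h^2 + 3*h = (h + 3)*(h)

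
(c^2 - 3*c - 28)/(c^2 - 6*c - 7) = (c + 4)/(c + 1)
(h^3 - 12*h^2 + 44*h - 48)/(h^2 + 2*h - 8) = (h^2 - 10*h + 24)/(h + 4)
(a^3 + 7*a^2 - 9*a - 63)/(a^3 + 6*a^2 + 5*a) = (a^3 + 7*a^2 - 9*a - 63)/(a*(a^2 + 6*a + 5))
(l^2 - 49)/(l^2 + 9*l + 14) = (l - 7)/(l + 2)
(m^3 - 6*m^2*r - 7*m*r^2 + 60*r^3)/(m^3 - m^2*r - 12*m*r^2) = (m - 5*r)/m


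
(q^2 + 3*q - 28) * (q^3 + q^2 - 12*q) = q^5 + 4*q^4 - 37*q^3 - 64*q^2 + 336*q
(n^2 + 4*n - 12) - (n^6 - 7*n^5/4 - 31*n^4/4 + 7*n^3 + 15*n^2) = -n^6 + 7*n^5/4 + 31*n^4/4 - 7*n^3 - 14*n^2 + 4*n - 12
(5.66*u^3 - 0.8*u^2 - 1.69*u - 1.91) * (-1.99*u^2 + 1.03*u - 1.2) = -11.2634*u^5 + 7.4218*u^4 - 4.2529*u^3 + 3.0202*u^2 + 0.0607*u + 2.292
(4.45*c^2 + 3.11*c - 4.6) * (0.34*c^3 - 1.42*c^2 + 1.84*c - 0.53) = 1.513*c^5 - 5.2616*c^4 + 2.2078*c^3 + 9.8959*c^2 - 10.1123*c + 2.438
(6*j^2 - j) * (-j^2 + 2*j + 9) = -6*j^4 + 13*j^3 + 52*j^2 - 9*j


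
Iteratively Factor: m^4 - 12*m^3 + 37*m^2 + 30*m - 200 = (m - 4)*(m^3 - 8*m^2 + 5*m + 50) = (m - 5)*(m - 4)*(m^2 - 3*m - 10) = (m - 5)^2*(m - 4)*(m + 2)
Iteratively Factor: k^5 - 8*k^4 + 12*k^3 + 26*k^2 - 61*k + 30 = (k - 1)*(k^4 - 7*k^3 + 5*k^2 + 31*k - 30) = (k - 1)^2*(k^3 - 6*k^2 - k + 30) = (k - 5)*(k - 1)^2*(k^2 - k - 6) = (k - 5)*(k - 1)^2*(k + 2)*(k - 3)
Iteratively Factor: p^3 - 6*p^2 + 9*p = (p - 3)*(p^2 - 3*p) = p*(p - 3)*(p - 3)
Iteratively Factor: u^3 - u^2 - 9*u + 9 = (u - 1)*(u^2 - 9) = (u - 3)*(u - 1)*(u + 3)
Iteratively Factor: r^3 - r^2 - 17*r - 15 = (r + 1)*(r^2 - 2*r - 15) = (r + 1)*(r + 3)*(r - 5)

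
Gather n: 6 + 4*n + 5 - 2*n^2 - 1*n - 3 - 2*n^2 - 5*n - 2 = -4*n^2 - 2*n + 6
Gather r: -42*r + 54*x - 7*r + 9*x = -49*r + 63*x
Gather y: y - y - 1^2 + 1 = 0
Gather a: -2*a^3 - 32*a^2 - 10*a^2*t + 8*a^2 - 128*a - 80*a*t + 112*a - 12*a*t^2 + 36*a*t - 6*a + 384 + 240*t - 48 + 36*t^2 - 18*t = -2*a^3 + a^2*(-10*t - 24) + a*(-12*t^2 - 44*t - 22) + 36*t^2 + 222*t + 336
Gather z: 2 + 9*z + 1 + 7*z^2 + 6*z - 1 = 7*z^2 + 15*z + 2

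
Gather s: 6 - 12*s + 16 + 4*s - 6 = 16 - 8*s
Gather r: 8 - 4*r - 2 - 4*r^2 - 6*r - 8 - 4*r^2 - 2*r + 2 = -8*r^2 - 12*r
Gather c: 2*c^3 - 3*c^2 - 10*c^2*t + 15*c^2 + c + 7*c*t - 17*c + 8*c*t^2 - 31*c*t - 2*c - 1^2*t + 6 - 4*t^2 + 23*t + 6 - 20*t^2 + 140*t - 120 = 2*c^3 + c^2*(12 - 10*t) + c*(8*t^2 - 24*t - 18) - 24*t^2 + 162*t - 108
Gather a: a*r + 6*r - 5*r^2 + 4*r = a*r - 5*r^2 + 10*r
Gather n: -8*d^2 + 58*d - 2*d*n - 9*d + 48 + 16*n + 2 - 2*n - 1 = -8*d^2 + 49*d + n*(14 - 2*d) + 49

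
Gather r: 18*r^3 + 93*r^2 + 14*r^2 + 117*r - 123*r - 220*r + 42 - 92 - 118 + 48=18*r^3 + 107*r^2 - 226*r - 120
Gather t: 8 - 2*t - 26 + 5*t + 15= 3*t - 3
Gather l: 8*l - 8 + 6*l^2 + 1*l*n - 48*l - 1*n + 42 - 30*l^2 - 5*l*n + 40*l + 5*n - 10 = -24*l^2 - 4*l*n + 4*n + 24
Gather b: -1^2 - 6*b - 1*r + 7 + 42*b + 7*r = 36*b + 6*r + 6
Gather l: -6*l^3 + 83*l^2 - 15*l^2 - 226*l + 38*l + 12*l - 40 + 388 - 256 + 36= -6*l^3 + 68*l^2 - 176*l + 128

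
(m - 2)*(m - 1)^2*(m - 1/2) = m^4 - 9*m^3/2 + 7*m^2 - 9*m/2 + 1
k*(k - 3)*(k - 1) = k^3 - 4*k^2 + 3*k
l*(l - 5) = l^2 - 5*l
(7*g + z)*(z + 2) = 7*g*z + 14*g + z^2 + 2*z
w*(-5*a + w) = -5*a*w + w^2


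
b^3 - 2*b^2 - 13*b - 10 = (b - 5)*(b + 1)*(b + 2)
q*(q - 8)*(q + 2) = q^3 - 6*q^2 - 16*q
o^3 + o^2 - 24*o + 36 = (o - 3)*(o - 2)*(o + 6)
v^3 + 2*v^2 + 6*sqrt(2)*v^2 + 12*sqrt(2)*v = v*(v + 2)*(v + 6*sqrt(2))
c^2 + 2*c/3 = c*(c + 2/3)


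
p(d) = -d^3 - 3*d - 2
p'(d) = -3*d^2 - 3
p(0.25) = -2.77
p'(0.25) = -3.19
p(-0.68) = 0.35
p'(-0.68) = -4.39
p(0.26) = -2.80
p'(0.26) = -3.20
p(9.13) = -790.44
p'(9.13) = -253.07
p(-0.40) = -0.74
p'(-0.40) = -3.48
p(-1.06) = 2.37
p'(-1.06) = -6.37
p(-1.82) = 9.49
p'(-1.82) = -12.94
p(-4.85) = 126.63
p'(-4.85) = -73.57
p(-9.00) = 754.00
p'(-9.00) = -246.00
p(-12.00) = 1762.00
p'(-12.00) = -435.00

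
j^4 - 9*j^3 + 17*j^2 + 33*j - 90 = (j - 5)*(j - 3)^2*(j + 2)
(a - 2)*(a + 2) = a^2 - 4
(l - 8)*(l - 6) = l^2 - 14*l + 48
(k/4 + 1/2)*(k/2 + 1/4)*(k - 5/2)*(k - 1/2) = k^4/8 - k^3/16 - 21*k^2/32 + k/64 + 5/32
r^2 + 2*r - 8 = (r - 2)*(r + 4)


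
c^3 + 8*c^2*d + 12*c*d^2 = c*(c + 2*d)*(c + 6*d)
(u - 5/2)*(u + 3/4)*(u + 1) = u^3 - 3*u^2/4 - 29*u/8 - 15/8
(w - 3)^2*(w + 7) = w^3 + w^2 - 33*w + 63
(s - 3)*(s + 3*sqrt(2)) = s^2 - 3*s + 3*sqrt(2)*s - 9*sqrt(2)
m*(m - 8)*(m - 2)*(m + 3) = m^4 - 7*m^3 - 14*m^2 + 48*m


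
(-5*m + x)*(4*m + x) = -20*m^2 - m*x + x^2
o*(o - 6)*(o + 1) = o^3 - 5*o^2 - 6*o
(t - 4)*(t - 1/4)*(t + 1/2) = t^3 - 15*t^2/4 - 9*t/8 + 1/2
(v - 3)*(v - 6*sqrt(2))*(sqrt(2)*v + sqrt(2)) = sqrt(2)*v^3 - 12*v^2 - 2*sqrt(2)*v^2 - 3*sqrt(2)*v + 24*v + 36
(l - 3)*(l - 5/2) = l^2 - 11*l/2 + 15/2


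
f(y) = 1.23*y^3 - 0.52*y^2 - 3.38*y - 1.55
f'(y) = 3.69*y^2 - 1.04*y - 3.38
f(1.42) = -3.88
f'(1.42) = 2.58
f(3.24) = 23.88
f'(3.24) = 31.99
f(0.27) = -2.48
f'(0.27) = -3.39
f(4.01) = 55.85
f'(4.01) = 51.79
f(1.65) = -3.02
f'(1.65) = 4.95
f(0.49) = -3.19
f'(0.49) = -3.00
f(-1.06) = -0.02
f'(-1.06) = 1.87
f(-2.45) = -14.48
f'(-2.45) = 21.32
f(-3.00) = -29.30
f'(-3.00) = 32.95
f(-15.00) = -4219.10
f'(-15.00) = 842.47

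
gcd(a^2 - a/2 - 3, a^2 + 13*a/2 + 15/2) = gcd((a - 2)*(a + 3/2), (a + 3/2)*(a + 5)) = a + 3/2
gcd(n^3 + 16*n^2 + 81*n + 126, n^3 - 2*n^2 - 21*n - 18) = n + 3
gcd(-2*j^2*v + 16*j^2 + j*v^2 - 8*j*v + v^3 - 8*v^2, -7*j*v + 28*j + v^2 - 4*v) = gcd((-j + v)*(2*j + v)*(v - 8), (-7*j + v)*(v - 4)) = 1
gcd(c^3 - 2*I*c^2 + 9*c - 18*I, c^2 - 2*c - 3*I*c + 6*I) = c - 3*I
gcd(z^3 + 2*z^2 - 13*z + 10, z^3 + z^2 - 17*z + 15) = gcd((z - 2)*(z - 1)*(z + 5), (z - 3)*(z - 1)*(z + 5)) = z^2 + 4*z - 5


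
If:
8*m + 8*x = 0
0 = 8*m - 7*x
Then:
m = 0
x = 0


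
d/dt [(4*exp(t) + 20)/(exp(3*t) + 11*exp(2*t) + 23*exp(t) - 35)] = 8*(-exp(t) - 3)*exp(t)/(exp(4*t) + 12*exp(3*t) + 22*exp(2*t) - 84*exp(t) + 49)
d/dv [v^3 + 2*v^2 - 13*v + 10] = 3*v^2 + 4*v - 13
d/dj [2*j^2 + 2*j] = 4*j + 2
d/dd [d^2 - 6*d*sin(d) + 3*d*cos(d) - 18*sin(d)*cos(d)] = -3*d*sin(d) - 6*d*cos(d) + 2*d - 6*sin(d) + 3*cos(d) - 18*cos(2*d)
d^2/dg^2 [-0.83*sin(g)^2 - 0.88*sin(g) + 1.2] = 0.88*sin(g) - 1.66*cos(2*g)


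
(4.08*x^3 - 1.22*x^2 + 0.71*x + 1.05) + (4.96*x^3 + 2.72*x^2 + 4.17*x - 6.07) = 9.04*x^3 + 1.5*x^2 + 4.88*x - 5.02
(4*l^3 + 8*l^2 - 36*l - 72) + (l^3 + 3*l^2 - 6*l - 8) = 5*l^3 + 11*l^2 - 42*l - 80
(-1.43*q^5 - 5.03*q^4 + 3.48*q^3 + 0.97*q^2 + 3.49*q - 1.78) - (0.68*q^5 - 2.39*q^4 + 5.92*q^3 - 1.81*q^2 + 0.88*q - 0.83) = -2.11*q^5 - 2.64*q^4 - 2.44*q^3 + 2.78*q^2 + 2.61*q - 0.95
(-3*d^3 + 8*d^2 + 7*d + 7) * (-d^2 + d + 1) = 3*d^5 - 11*d^4 - 2*d^3 + 8*d^2 + 14*d + 7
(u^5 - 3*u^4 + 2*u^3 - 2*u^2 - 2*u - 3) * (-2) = -2*u^5 + 6*u^4 - 4*u^3 + 4*u^2 + 4*u + 6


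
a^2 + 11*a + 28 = (a + 4)*(a + 7)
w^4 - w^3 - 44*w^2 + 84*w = w*(w - 6)*(w - 2)*(w + 7)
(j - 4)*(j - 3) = j^2 - 7*j + 12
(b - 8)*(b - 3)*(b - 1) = b^3 - 12*b^2 + 35*b - 24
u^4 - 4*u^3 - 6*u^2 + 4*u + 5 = (u - 5)*(u - 1)*(u + 1)^2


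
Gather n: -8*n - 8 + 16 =8 - 8*n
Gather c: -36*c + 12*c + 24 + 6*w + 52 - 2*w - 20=-24*c + 4*w + 56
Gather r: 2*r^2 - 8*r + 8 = 2*r^2 - 8*r + 8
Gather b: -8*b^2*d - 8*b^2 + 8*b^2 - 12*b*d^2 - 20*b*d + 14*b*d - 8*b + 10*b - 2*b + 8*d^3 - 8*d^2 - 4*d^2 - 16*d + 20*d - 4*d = -8*b^2*d + b*(-12*d^2 - 6*d) + 8*d^3 - 12*d^2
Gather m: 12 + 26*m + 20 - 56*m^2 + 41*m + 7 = -56*m^2 + 67*m + 39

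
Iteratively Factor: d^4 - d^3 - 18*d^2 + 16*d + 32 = (d + 4)*(d^3 - 5*d^2 + 2*d + 8) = (d - 2)*(d + 4)*(d^2 - 3*d - 4) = (d - 2)*(d + 1)*(d + 4)*(d - 4)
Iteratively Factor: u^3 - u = (u - 1)*(u^2 + u) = (u - 1)*(u + 1)*(u)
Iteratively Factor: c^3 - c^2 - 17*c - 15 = (c + 1)*(c^2 - 2*c - 15) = (c + 1)*(c + 3)*(c - 5)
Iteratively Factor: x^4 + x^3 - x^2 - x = (x)*(x^3 + x^2 - x - 1) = x*(x + 1)*(x^2 - 1) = x*(x + 1)^2*(x - 1)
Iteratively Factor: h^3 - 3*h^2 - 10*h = (h - 5)*(h^2 + 2*h) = h*(h - 5)*(h + 2)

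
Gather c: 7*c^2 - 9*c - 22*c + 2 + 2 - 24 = 7*c^2 - 31*c - 20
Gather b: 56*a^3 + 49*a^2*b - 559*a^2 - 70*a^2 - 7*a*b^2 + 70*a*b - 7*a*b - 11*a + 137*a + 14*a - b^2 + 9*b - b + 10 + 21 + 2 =56*a^3 - 629*a^2 + 140*a + b^2*(-7*a - 1) + b*(49*a^2 + 63*a + 8) + 33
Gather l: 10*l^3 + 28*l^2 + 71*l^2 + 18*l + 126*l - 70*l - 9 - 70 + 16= 10*l^3 + 99*l^2 + 74*l - 63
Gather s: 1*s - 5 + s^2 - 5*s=s^2 - 4*s - 5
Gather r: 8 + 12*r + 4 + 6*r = 18*r + 12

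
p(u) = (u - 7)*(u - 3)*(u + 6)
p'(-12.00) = 489.00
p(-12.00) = -1710.00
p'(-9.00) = 276.00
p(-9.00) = -576.00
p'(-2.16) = -7.72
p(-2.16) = 181.50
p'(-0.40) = -35.32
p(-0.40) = 140.90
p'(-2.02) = -10.60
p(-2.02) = 180.22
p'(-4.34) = 52.23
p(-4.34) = 138.17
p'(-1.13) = -26.13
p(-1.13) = 163.52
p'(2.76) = -38.23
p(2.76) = 8.91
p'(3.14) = -34.54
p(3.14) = -4.94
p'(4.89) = -6.38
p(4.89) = -43.43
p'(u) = (u - 7)*(u - 3) + (u - 7)*(u + 6) + (u - 3)*(u + 6)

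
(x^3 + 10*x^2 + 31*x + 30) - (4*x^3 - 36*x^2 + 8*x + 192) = -3*x^3 + 46*x^2 + 23*x - 162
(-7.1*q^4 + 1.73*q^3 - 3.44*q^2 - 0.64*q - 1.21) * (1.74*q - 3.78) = -12.354*q^5 + 29.8482*q^4 - 12.525*q^3 + 11.8896*q^2 + 0.3138*q + 4.5738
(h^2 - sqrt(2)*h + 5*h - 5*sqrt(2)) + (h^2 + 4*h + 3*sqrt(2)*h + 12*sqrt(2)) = 2*h^2 + 2*sqrt(2)*h + 9*h + 7*sqrt(2)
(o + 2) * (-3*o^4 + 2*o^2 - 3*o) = -3*o^5 - 6*o^4 + 2*o^3 + o^2 - 6*o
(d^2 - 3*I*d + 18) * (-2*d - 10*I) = -2*d^3 - 4*I*d^2 - 66*d - 180*I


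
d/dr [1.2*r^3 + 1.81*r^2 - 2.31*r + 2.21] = 3.6*r^2 + 3.62*r - 2.31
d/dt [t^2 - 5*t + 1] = 2*t - 5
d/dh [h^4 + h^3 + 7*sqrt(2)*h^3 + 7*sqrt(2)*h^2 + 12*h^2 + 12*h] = 4*h^3 + 3*h^2 + 21*sqrt(2)*h^2 + 14*sqrt(2)*h + 24*h + 12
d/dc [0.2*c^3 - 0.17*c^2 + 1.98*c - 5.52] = 0.6*c^2 - 0.34*c + 1.98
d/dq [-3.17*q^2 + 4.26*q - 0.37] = 4.26 - 6.34*q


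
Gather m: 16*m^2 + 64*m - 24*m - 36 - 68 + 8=16*m^2 + 40*m - 96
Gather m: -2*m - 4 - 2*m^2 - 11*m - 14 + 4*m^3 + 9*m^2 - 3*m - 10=4*m^3 + 7*m^2 - 16*m - 28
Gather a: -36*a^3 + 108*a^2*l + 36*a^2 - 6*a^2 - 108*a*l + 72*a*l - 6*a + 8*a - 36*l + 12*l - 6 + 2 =-36*a^3 + a^2*(108*l + 30) + a*(2 - 36*l) - 24*l - 4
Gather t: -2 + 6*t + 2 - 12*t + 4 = 4 - 6*t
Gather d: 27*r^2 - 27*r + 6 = 27*r^2 - 27*r + 6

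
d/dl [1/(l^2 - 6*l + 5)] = 2*(3 - l)/(l^2 - 6*l + 5)^2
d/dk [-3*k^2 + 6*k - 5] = 6 - 6*k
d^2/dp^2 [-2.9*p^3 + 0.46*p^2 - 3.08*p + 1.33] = 0.92 - 17.4*p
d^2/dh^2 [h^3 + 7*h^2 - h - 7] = 6*h + 14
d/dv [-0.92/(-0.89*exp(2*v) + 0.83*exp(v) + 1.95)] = (0.7636 - 1.6376*exp(v))*exp(v)/(-0.89*exp(2*v) + 0.83*exp(v) + 1.95)^2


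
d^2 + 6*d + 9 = (d + 3)^2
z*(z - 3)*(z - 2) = z^3 - 5*z^2 + 6*z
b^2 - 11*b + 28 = (b - 7)*(b - 4)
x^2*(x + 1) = x^3 + x^2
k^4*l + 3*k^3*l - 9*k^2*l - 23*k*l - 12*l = (k - 3)*(k + 1)*(k + 4)*(k*l + l)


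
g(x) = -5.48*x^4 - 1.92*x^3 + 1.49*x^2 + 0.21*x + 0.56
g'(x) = -21.92*x^3 - 5.76*x^2 + 2.98*x + 0.21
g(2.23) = -148.37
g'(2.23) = -264.87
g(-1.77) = -38.28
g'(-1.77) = 98.44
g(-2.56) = -193.36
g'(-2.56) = 322.59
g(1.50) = -30.00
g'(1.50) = -82.26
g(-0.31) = 0.64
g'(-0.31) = -0.61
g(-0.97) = -1.34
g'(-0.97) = 11.91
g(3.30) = -701.40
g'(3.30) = -840.42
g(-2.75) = -262.23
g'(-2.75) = 404.32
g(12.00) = -116733.40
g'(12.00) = -38671.23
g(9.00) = -37230.82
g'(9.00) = -16419.21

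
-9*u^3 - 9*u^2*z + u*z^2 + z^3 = (-3*u + z)*(u + z)*(3*u + z)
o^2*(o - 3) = o^3 - 3*o^2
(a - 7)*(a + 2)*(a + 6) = a^3 + a^2 - 44*a - 84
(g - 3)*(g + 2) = g^2 - g - 6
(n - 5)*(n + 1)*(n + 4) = n^3 - 21*n - 20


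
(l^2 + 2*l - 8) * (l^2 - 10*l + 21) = l^4 - 8*l^3 - 7*l^2 + 122*l - 168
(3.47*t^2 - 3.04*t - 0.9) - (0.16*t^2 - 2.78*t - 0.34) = 3.31*t^2 - 0.26*t - 0.56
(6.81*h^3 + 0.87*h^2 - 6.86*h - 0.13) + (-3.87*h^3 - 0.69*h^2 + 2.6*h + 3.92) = 2.94*h^3 + 0.18*h^2 - 4.26*h + 3.79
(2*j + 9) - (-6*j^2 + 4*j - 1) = 6*j^2 - 2*j + 10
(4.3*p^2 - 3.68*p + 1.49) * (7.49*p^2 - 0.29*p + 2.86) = 32.207*p^4 - 28.8102*p^3 + 24.5253*p^2 - 10.9569*p + 4.2614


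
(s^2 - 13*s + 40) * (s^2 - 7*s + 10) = s^4 - 20*s^3 + 141*s^2 - 410*s + 400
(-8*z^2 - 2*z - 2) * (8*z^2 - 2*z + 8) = -64*z^4 - 76*z^2 - 12*z - 16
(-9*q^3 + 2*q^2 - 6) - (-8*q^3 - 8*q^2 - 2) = -q^3 + 10*q^2 - 4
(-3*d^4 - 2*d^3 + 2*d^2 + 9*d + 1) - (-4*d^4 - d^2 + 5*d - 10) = d^4 - 2*d^3 + 3*d^2 + 4*d + 11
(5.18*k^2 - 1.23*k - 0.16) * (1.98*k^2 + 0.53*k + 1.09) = 10.2564*k^4 + 0.31*k^3 + 4.6775*k^2 - 1.4255*k - 0.1744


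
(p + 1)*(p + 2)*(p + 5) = p^3 + 8*p^2 + 17*p + 10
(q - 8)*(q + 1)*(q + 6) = q^3 - q^2 - 50*q - 48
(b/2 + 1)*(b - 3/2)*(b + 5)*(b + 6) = b^4/2 + 23*b^3/4 + 65*b^2/4 - 9*b - 45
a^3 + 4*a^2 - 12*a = a*(a - 2)*(a + 6)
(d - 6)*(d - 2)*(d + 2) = d^3 - 6*d^2 - 4*d + 24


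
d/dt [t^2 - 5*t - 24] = 2*t - 5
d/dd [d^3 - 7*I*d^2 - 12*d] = 3*d^2 - 14*I*d - 12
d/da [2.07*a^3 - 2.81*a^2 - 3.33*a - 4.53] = 6.21*a^2 - 5.62*a - 3.33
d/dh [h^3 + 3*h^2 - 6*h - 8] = 3*h^2 + 6*h - 6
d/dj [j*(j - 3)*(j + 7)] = 3*j^2 + 8*j - 21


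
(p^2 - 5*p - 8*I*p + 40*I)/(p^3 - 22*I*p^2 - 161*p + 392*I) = (p - 5)/(p^2 - 14*I*p - 49)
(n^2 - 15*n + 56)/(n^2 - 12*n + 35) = (n - 8)/(n - 5)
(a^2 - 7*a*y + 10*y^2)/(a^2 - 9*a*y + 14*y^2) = (-a + 5*y)/(-a + 7*y)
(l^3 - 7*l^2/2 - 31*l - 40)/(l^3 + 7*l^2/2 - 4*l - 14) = (2*l^2 - 11*l - 40)/(2*l^2 + 3*l - 14)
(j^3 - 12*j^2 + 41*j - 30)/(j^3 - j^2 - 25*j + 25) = (j - 6)/(j + 5)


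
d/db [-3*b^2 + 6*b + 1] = 6 - 6*b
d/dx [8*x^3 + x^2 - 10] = 2*x*(12*x + 1)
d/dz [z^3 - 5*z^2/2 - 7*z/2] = 3*z^2 - 5*z - 7/2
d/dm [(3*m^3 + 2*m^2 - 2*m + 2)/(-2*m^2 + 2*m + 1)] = 3*(-2*m^4 + 4*m^3 + 3*m^2 + 4*m - 2)/(4*m^4 - 8*m^3 + 4*m + 1)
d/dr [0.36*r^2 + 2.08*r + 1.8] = 0.72*r + 2.08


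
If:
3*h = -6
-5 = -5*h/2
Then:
No Solution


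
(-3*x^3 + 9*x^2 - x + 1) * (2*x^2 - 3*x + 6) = -6*x^5 + 27*x^4 - 47*x^3 + 59*x^2 - 9*x + 6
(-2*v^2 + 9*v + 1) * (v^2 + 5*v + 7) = -2*v^4 - v^3 + 32*v^2 + 68*v + 7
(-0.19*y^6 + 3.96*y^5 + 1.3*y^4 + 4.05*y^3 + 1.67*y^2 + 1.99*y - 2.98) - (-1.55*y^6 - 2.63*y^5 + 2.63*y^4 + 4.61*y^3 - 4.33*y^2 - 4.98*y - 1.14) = 1.36*y^6 + 6.59*y^5 - 1.33*y^4 - 0.56*y^3 + 6.0*y^2 + 6.97*y - 1.84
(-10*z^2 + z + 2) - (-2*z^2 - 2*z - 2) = -8*z^2 + 3*z + 4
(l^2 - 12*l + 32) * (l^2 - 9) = l^4 - 12*l^3 + 23*l^2 + 108*l - 288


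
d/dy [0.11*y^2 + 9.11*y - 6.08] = 0.22*y + 9.11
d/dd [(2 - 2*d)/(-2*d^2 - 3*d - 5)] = 4*(-d^2 + 2*d + 4)/(4*d^4 + 12*d^3 + 29*d^2 + 30*d + 25)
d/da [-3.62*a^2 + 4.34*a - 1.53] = 4.34 - 7.24*a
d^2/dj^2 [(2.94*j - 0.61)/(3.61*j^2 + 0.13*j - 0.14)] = ((3.6398 - 63.6804*j)*(3.61*j^2 + 0.13*j - 0.14) + (2.94*j - 0.61)*(7.22*j + 0.13)*(14.44*j + 0.26))/(3.61*j^2 + 0.13*j - 0.14)^3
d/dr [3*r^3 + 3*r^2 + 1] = 3*r*(3*r + 2)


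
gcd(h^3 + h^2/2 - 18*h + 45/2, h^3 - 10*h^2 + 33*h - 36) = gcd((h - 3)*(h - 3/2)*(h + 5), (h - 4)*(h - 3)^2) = h - 3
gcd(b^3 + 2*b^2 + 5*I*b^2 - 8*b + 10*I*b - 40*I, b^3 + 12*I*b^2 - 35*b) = b + 5*I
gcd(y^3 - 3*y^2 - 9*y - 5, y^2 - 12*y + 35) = y - 5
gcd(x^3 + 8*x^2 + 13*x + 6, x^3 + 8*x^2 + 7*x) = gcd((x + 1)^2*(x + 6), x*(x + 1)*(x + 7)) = x + 1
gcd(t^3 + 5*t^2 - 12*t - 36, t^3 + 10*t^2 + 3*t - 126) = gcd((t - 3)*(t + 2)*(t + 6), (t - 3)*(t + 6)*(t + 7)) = t^2 + 3*t - 18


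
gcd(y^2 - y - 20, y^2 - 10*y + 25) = y - 5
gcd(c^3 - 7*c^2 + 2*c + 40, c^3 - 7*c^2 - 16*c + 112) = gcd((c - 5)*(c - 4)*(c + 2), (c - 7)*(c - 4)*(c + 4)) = c - 4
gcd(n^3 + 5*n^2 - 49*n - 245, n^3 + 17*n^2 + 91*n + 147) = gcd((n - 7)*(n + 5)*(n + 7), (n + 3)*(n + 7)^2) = n + 7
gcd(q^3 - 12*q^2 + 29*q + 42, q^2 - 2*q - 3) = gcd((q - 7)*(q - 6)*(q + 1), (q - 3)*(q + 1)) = q + 1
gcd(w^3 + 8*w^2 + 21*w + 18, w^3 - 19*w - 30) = w^2 + 5*w + 6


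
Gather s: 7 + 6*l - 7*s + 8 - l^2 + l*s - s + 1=-l^2 + 6*l + s*(l - 8) + 16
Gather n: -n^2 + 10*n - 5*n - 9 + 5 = -n^2 + 5*n - 4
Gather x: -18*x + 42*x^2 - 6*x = 42*x^2 - 24*x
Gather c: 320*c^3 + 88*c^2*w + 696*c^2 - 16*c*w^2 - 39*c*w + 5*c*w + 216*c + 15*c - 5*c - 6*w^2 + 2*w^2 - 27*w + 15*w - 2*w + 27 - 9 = 320*c^3 + c^2*(88*w + 696) + c*(-16*w^2 - 34*w + 226) - 4*w^2 - 14*w + 18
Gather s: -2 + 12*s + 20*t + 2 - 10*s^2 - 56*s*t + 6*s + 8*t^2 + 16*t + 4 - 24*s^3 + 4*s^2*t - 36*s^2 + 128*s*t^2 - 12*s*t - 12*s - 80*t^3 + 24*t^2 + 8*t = -24*s^3 + s^2*(4*t - 46) + s*(128*t^2 - 68*t + 6) - 80*t^3 + 32*t^2 + 44*t + 4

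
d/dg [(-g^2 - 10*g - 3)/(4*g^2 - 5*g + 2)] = 5*(9*g^2 + 4*g - 7)/(16*g^4 - 40*g^3 + 41*g^2 - 20*g + 4)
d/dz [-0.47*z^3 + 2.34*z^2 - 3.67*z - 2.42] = -1.41*z^2 + 4.68*z - 3.67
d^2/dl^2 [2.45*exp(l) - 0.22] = 2.45*exp(l)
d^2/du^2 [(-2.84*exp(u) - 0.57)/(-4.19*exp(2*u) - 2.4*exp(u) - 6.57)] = (49.859324*exp(4*u) + 11.468868*exp(3*u) - 451.886472*exp(2*u) - 104.262444*exp(u) + 113.600556)*exp(u)/(73.560059*exp(6*u) + 126.40392*exp(5*u) + 418.433931*exp(4*u) + 410.23152*exp(3*u) + 656.112393*exp(2*u) + 310.78728*exp(u) + 283.593393)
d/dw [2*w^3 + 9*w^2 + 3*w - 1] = 6*w^2 + 18*w + 3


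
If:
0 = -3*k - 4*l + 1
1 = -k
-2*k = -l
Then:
No Solution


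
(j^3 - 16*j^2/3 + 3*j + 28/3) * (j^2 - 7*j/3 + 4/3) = j^5 - 23*j^4/3 + 151*j^3/9 - 43*j^2/9 - 160*j/9 + 112/9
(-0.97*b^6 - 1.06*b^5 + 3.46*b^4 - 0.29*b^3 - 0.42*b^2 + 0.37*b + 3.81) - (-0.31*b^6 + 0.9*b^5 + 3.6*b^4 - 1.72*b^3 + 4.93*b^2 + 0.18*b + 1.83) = -0.66*b^6 - 1.96*b^5 - 0.14*b^4 + 1.43*b^3 - 5.35*b^2 + 0.19*b + 1.98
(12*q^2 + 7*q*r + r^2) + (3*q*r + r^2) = 12*q^2 + 10*q*r + 2*r^2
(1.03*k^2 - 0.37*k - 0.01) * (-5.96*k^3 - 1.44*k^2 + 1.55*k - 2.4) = -6.1388*k^5 + 0.722*k^4 + 2.1889*k^3 - 3.0311*k^2 + 0.8725*k + 0.024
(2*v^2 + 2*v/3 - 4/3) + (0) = 2*v^2 + 2*v/3 - 4/3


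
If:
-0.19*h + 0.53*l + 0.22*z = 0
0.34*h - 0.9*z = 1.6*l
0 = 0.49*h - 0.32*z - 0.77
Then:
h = 0.95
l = 0.73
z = -0.95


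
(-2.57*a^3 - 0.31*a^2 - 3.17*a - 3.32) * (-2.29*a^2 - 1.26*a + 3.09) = 5.8853*a^5 + 3.9481*a^4 - 0.291399999999999*a^3 + 10.6391*a^2 - 5.6121*a - 10.2588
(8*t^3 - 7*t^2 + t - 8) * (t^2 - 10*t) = 8*t^5 - 87*t^4 + 71*t^3 - 18*t^2 + 80*t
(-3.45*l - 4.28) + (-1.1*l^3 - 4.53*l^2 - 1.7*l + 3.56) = -1.1*l^3 - 4.53*l^2 - 5.15*l - 0.72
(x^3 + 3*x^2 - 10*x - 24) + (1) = x^3 + 3*x^2 - 10*x - 23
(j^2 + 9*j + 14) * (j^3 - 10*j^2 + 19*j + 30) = j^5 - j^4 - 57*j^3 + 61*j^2 + 536*j + 420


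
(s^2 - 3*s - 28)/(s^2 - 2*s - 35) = (s + 4)/(s + 5)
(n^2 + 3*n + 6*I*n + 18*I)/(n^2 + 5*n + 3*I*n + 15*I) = (n^2 + n*(3 + 6*I) + 18*I)/(n^2 + n*(5 + 3*I) + 15*I)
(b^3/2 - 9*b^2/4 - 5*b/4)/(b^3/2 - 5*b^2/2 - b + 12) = b*(2*b^2 - 9*b - 5)/(2*(b^3 - 5*b^2 - 2*b + 24))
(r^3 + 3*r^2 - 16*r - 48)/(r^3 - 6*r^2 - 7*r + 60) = (r + 4)/(r - 5)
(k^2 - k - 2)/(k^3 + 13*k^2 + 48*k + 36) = (k - 2)/(k^2 + 12*k + 36)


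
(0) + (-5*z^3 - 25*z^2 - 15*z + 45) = -5*z^3 - 25*z^2 - 15*z + 45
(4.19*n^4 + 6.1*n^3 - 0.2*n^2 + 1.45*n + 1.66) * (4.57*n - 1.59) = 19.1483*n^5 + 21.2149*n^4 - 10.613*n^3 + 6.9445*n^2 + 5.2807*n - 2.6394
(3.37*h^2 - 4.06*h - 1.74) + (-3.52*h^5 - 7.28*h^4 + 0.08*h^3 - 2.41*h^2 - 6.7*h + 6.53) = -3.52*h^5 - 7.28*h^4 + 0.08*h^3 + 0.96*h^2 - 10.76*h + 4.79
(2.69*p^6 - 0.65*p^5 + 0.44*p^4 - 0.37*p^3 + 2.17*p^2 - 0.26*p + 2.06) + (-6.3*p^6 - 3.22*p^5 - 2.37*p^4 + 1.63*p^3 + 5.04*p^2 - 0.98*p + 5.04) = -3.61*p^6 - 3.87*p^5 - 1.93*p^4 + 1.26*p^3 + 7.21*p^2 - 1.24*p + 7.1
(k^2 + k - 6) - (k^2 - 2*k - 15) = 3*k + 9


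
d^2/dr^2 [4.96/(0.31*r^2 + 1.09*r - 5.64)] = (-0.953312*r^2 - 3.351968*r + 4.96*(0.62*r + 1.09)*(1.24*r + 2.18) + 17.344128)/(0.31*r^2 + 1.09*r - 5.64)^3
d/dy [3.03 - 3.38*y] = -3.38000000000000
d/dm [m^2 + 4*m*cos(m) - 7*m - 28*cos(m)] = -4*m*sin(m) + 2*m + 28*sin(m) + 4*cos(m) - 7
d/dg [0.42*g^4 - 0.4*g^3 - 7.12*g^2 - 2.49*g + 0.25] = 1.68*g^3 - 1.2*g^2 - 14.24*g - 2.49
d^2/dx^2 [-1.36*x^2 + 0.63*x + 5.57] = -2.72000000000000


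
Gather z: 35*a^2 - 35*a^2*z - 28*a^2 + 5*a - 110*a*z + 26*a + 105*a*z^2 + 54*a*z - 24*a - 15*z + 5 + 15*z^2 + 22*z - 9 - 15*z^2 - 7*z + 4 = 7*a^2 + 105*a*z^2 + 7*a + z*(-35*a^2 - 56*a)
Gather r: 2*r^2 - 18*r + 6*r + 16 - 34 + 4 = 2*r^2 - 12*r - 14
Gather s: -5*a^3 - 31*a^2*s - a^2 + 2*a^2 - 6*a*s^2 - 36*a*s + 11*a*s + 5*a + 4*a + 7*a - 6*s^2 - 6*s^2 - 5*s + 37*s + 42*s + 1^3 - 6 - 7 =-5*a^3 + a^2 + 16*a + s^2*(-6*a - 12) + s*(-31*a^2 - 25*a + 74) - 12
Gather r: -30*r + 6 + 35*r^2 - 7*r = 35*r^2 - 37*r + 6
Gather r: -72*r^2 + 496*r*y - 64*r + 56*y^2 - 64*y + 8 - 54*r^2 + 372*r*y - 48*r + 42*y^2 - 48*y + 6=-126*r^2 + r*(868*y - 112) + 98*y^2 - 112*y + 14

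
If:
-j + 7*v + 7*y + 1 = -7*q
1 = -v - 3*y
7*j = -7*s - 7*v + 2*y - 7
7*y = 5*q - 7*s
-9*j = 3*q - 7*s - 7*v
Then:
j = -365/629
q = 475/629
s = 2417/4403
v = -611/629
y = -6/629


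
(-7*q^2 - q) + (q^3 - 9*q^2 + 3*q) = q^3 - 16*q^2 + 2*q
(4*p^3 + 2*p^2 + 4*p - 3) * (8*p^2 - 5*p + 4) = 32*p^5 - 4*p^4 + 38*p^3 - 36*p^2 + 31*p - 12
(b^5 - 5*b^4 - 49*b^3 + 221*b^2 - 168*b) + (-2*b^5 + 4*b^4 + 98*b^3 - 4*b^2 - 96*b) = -b^5 - b^4 + 49*b^3 + 217*b^2 - 264*b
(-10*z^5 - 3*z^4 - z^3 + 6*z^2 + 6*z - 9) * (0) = 0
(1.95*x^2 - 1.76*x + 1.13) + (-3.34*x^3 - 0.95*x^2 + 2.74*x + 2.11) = -3.34*x^3 + 1.0*x^2 + 0.98*x + 3.24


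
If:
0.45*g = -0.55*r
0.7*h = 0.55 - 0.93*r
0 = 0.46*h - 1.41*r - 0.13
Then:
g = -0.14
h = 0.63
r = 0.11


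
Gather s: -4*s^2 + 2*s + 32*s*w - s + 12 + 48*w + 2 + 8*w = -4*s^2 + s*(32*w + 1) + 56*w + 14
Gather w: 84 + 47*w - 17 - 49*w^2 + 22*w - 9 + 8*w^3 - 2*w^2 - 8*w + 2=8*w^3 - 51*w^2 + 61*w + 60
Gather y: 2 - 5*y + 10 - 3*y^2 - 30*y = -3*y^2 - 35*y + 12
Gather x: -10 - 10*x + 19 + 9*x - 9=-x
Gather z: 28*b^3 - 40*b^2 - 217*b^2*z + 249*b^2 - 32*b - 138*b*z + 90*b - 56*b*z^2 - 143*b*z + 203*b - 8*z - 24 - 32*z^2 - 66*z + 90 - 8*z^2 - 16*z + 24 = 28*b^3 + 209*b^2 + 261*b + z^2*(-56*b - 40) + z*(-217*b^2 - 281*b - 90) + 90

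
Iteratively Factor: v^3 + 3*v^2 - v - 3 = (v + 1)*(v^2 + 2*v - 3) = (v - 1)*(v + 1)*(v + 3)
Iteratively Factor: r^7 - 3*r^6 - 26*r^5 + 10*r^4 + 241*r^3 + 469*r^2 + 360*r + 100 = (r + 2)*(r^6 - 5*r^5 - 16*r^4 + 42*r^3 + 157*r^2 + 155*r + 50) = (r + 1)*(r + 2)*(r^5 - 6*r^4 - 10*r^3 + 52*r^2 + 105*r + 50) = (r + 1)^2*(r + 2)*(r^4 - 7*r^3 - 3*r^2 + 55*r + 50) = (r - 5)*(r + 1)^2*(r + 2)*(r^3 - 2*r^2 - 13*r - 10) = (r - 5)*(r + 1)^3*(r + 2)*(r^2 - 3*r - 10) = (r - 5)^2*(r + 1)^3*(r + 2)*(r + 2)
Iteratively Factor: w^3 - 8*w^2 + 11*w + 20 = (w - 4)*(w^2 - 4*w - 5) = (w - 4)*(w + 1)*(w - 5)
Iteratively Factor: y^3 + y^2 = (y + 1)*(y^2) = y*(y + 1)*(y)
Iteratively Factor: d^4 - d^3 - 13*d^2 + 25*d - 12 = (d - 1)*(d^3 - 13*d + 12) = (d - 1)^2*(d^2 + d - 12) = (d - 1)^2*(d + 4)*(d - 3)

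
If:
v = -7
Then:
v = -7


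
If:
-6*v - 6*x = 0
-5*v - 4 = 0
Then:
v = -4/5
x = 4/5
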